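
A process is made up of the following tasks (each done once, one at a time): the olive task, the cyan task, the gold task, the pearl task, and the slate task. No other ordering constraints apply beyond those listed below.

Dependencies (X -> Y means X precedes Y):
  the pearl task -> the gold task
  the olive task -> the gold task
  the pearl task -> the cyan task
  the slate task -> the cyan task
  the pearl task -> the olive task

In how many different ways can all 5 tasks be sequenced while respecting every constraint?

9

2 tasks have no prerequisites (the pearl task, the slate task), so any of them could come first.
Counting all ways to extend the partial order to a total order gives 9.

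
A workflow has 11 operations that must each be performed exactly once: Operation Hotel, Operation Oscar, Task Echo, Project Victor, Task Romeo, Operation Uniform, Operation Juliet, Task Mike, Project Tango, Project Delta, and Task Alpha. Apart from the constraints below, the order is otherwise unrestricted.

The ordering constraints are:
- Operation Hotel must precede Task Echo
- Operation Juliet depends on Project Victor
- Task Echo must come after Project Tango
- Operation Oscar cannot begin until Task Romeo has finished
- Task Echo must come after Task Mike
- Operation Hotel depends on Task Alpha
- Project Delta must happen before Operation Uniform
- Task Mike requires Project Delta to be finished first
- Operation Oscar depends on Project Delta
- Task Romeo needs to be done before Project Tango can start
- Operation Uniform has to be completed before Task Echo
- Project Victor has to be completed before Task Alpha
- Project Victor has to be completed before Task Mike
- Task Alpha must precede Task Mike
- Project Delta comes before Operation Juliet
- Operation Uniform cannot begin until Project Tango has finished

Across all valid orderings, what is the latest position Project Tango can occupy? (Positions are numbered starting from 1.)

The operations that are forced after Project Tango, directly or by a chain of constraints, are Task Echo, Operation Uniform. That's 2 operations.
With 2 mandatory successors out of 11 operations total, the latest slot for Project Tango is 11−2 = 9, and it's reachable by doing all non-successors before Project Tango.

9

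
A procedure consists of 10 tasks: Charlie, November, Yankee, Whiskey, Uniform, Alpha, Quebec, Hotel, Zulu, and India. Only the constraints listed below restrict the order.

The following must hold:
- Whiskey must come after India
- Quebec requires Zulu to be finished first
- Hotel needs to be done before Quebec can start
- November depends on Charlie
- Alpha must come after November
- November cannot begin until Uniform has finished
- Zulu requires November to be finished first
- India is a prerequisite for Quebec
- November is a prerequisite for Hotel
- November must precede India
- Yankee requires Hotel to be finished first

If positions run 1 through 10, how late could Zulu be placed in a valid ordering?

The only task forced after Zulu (directly or by a chain) is Quebec.
So at least 1 task follows Zulu, putting Zulu no later than position 9. That position is achievable by scheduling everything else first.

9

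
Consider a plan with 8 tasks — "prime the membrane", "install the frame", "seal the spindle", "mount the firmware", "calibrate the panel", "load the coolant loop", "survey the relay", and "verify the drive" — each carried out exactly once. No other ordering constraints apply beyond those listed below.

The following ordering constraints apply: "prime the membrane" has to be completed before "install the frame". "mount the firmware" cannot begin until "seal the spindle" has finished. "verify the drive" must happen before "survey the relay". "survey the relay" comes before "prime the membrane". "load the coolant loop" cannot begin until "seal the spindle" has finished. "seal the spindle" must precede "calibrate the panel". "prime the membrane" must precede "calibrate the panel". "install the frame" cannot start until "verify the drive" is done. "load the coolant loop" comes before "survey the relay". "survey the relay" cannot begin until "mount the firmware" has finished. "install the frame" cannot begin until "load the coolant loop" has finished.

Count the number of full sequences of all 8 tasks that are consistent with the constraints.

16

2 tasks have no prerequisites ("seal the spindle", "verify the drive"), so any of them could come first.
Counting all ways to extend the partial order to a total order gives 16.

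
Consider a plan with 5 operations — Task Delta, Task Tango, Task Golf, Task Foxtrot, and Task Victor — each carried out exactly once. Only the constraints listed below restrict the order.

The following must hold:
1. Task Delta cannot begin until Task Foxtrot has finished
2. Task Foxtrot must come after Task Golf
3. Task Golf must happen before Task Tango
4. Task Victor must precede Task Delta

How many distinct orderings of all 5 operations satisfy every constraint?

The operations with no prerequisites are Task Golf, Task Victor; any of them can be placed first.
Systematically extending each partial ordering one operation at a time and counting, there are 11 complete orderings.

11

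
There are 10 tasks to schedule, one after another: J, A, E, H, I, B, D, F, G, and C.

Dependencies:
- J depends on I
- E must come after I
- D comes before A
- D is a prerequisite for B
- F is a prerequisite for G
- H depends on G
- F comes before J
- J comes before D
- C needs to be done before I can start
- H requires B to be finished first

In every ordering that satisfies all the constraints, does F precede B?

There is a constraint chain F → J → D → B.
Hence F necessarily comes before B.

Yes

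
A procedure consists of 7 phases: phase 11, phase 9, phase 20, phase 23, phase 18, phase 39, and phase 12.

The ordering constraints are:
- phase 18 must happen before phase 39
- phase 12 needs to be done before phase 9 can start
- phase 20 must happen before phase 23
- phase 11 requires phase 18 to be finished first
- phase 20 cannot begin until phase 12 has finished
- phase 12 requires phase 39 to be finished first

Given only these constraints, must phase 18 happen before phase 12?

Yes

Following the dependencies: phase 18 → phase 39 → phase 12.
So phase 18 must precede phase 12 in any valid ordering.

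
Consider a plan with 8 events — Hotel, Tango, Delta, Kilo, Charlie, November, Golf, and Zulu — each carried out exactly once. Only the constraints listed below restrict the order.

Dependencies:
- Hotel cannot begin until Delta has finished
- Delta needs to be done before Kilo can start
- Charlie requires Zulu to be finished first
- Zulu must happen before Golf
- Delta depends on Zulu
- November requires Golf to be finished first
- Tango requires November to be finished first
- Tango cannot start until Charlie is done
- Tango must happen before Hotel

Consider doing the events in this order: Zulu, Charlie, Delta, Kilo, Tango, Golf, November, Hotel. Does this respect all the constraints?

The sequence places Tango ahead of November.
That contradicts the constraint that November must precede Tango.

No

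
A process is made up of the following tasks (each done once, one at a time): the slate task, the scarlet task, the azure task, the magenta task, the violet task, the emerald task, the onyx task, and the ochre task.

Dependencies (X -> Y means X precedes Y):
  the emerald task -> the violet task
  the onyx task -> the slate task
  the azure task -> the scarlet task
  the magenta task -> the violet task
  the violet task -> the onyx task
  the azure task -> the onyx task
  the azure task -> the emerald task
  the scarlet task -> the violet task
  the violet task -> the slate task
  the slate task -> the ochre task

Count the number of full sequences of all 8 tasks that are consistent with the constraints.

8

The tasks with no prerequisites are the azure task, the magenta task; any of them can be placed first.
Counting all ways to extend the partial order to a total order gives 8.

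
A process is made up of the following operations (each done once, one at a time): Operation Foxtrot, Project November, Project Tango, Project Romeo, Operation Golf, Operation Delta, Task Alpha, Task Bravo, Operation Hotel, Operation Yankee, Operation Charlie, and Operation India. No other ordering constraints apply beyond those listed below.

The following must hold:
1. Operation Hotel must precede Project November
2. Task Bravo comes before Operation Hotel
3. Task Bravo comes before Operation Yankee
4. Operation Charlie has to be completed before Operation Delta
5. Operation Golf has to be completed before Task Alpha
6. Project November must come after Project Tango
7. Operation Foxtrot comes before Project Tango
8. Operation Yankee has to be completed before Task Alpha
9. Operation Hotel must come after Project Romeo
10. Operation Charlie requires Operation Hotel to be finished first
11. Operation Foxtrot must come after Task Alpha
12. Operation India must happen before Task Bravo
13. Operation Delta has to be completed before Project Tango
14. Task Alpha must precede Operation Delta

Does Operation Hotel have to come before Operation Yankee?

No chain of constraints connects Operation Hotel to Operation Yankee in either direction.
So Operation Hotel can come before Operation Yankee or after — it is not forced.

No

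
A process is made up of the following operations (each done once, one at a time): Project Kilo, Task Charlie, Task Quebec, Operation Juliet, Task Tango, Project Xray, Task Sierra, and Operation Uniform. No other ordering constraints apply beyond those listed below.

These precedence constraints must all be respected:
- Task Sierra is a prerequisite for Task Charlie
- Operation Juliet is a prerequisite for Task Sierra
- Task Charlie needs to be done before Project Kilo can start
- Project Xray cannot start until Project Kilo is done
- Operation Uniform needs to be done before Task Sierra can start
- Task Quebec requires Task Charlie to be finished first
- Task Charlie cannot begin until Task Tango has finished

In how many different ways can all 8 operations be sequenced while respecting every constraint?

24

3 operations have no prerequisites (Operation Juliet, Task Tango, Operation Uniform), so any of them could come first.
Counting all ways to extend the partial order to a total order gives 24.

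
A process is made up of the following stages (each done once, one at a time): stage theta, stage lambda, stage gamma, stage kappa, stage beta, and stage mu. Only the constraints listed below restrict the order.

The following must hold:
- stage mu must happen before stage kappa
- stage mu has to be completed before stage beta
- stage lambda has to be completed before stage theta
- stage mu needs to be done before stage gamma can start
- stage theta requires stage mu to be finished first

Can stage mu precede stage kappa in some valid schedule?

Yes

Stage mu is actually forced before stage kappa by the constraints, so certainly some valid ordering has stage mu first.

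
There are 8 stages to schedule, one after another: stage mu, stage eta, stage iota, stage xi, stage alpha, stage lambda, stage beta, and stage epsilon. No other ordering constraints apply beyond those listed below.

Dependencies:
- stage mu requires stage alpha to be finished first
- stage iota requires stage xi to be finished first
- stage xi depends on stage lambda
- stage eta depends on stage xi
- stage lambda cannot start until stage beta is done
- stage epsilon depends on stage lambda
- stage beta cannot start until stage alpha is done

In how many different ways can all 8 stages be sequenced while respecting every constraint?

56

Only stage alpha has no prerequisites, so it must go first.
Enumerating by repeatedly choosing an available stage (one whose prerequisites are all placed) gives 56 distinct complete orderings.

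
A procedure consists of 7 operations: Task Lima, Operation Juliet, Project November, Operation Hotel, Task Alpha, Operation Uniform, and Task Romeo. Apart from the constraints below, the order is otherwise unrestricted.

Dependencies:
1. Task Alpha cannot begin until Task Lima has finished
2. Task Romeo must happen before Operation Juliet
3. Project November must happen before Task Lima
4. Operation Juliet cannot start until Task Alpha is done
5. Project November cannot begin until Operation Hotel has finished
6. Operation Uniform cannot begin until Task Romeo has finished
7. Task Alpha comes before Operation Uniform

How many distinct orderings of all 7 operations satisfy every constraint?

10

The operations with no prerequisites are Operation Hotel, Task Romeo; any of them can be placed first.
Counting all ways to extend the partial order to a total order gives 10.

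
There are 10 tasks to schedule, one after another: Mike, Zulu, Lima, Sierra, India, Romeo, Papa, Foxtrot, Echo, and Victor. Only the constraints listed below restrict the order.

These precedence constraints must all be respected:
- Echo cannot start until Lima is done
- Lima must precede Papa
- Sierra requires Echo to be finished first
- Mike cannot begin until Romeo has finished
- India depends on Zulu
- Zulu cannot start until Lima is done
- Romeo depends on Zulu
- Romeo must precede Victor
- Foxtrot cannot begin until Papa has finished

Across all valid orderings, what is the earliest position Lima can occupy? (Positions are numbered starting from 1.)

Lima has no prerequisites at all, so it can go in position 1.

1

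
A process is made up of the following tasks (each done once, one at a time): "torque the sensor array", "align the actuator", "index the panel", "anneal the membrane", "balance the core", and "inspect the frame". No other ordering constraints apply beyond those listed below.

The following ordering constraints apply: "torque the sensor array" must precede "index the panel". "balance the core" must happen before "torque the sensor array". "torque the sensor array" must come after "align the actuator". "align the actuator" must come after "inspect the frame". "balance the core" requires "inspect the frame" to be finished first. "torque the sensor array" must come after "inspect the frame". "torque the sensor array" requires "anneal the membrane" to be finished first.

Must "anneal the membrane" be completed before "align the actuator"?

No

No chain of constraints connects "anneal the membrane" to "align the actuator" in either direction.
A valid ordering placing "align the actuator" before "anneal the membrane" exists, so the answer is no.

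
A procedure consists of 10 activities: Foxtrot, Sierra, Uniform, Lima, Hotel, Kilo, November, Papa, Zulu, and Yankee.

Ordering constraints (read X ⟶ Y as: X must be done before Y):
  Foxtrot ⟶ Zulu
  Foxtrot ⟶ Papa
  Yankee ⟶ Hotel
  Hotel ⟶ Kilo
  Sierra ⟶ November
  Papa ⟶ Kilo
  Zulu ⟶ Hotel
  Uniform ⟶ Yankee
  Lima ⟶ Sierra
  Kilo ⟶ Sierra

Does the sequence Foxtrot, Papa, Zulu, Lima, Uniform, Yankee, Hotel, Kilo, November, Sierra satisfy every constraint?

Here Sierra comes after November.
But one of the constraints requires Sierra before November, so this ordering violates it.

No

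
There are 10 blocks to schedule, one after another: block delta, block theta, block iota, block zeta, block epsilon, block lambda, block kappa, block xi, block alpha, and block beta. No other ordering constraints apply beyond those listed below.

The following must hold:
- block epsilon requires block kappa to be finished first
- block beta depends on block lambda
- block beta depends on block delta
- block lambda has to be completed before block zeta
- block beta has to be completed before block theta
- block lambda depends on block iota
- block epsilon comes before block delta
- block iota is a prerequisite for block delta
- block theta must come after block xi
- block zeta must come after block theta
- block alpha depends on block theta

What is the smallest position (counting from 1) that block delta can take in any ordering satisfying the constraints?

Working backwards through the constraints from block delta, its full set of required predecessors is block iota, block epsilon, block kappa — 3 of them.
With 3 mandatory predecessors, the earliest block delta can sit is position 3+1 = 4, and placing just those 3 first achieves it.

4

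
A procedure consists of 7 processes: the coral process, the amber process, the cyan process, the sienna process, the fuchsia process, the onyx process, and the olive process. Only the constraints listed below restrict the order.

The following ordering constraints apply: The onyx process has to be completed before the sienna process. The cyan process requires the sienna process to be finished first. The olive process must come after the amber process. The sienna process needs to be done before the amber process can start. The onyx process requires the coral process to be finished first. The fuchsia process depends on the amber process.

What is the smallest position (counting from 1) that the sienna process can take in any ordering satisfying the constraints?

Every process that must precede the sienna process has to come before it. Tracing all chains that end at the sienna process, those processes are: the coral process, the onyx process — 2 in total.
With 2 mandatory predecessors, the earliest the sienna process can sit is position 2+1 = 3, and placing just those 2 first achieves it.

3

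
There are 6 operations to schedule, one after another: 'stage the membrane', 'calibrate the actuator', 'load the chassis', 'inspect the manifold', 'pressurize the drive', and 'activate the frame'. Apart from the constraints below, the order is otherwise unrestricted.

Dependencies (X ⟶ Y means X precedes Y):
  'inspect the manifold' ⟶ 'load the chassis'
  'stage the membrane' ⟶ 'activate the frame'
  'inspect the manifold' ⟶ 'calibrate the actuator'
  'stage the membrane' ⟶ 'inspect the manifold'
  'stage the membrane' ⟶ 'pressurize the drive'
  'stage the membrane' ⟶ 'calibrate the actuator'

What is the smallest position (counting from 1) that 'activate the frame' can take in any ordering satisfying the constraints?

2

The only operation forced before 'activate the frame' (directly or transitively) is 'stage the membrane'.
With 1 mandatory predecessor, the earliest 'activate the frame' can sit is position 1+1 = 2, and placing just that one first achieves it.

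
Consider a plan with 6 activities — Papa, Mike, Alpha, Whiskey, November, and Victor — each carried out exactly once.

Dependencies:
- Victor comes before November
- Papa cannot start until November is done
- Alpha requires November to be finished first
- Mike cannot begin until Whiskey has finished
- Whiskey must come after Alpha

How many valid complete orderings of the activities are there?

Only Victor has no prerequisites, so it must go first.
Enumerating by repeatedly choosing an available activity (one whose prerequisites are all placed) gives 4 distinct complete orderings.

4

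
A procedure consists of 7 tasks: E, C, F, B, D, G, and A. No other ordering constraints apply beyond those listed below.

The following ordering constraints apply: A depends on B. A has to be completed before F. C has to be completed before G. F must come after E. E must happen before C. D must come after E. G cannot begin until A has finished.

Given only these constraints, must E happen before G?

There is a constraint chain E → C → G.
Hence E necessarily comes before G.

Yes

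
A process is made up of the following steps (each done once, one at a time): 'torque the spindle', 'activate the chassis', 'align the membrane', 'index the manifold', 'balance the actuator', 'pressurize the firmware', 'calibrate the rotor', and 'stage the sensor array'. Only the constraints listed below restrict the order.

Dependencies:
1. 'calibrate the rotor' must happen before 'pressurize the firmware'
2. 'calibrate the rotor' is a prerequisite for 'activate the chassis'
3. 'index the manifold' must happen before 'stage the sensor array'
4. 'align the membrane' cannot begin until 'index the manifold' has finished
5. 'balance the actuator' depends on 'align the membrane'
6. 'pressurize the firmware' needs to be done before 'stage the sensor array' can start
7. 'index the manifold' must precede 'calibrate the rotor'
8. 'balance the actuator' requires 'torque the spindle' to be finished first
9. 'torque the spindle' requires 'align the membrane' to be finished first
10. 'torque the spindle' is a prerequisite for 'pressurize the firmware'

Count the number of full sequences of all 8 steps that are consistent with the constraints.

48

'index the manifold' is the only step with nothing required before it, so every ordering starts there.
Counting all ways to extend the partial order to a total order gives 48.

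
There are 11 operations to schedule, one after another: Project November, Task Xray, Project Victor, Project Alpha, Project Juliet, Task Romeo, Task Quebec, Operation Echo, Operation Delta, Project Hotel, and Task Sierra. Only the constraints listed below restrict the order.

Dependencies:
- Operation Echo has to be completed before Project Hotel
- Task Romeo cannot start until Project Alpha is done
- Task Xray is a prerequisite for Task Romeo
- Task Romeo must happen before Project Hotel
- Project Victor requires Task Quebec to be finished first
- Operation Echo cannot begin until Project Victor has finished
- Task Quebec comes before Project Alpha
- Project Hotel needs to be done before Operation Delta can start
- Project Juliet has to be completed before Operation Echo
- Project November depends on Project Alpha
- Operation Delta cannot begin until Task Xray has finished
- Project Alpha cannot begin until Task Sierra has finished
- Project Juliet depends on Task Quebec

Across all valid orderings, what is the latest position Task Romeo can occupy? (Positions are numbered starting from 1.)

Every operation that must follow Task Romeo has to come after it. Tracing all chains starting from Task Romeo, those operations are: Operation Delta, Project Hotel — 2 in total.
With 2 mandatory successors out of 11 operations total, the latest slot for Task Romeo is 11−2 = 9, and it's reachable by doing all non-successors before Task Romeo.

9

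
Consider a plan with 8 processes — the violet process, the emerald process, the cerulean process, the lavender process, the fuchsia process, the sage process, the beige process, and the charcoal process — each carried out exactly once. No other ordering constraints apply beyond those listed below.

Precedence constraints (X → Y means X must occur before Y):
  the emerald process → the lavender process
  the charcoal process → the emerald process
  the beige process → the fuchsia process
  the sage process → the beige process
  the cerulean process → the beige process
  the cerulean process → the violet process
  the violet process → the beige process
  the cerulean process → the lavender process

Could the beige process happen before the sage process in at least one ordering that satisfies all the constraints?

No

There is a dependency chain the sage process → the beige process, so the beige process always comes after the sage process.
Hence the beige process can never be scheduled before the sage process.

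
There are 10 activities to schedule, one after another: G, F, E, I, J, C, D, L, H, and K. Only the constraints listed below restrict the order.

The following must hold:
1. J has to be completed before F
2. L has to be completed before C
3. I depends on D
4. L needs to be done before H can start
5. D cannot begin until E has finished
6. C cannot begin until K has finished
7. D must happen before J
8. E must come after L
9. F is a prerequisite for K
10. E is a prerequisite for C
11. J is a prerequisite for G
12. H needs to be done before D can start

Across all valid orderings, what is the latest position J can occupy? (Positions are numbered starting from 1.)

Every activity that must follow J has to come after it. Tracing all chains starting from J, those activities are: G, F, C, K — 4 in total.
With 4 mandatory successors out of 10 activities total, the latest slot for J is 10−4 = 6, and it's reachable by doing all non-successors before J.

6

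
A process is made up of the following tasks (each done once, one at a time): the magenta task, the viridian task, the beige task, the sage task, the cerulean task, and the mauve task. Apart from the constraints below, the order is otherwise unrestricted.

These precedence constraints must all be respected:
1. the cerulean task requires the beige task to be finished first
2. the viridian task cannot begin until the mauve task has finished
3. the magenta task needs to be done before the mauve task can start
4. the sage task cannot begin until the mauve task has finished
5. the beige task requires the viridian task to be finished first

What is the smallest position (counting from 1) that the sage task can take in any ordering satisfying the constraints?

3

Every task that must precede the sage task has to come before it. Tracing all chains that end at the sage task, those tasks are: the magenta task, the mauve task — 2 in total.
So at minimum 2 tasks come before the sage task, putting the sage task no earlier than position 3. That position is achievable by scheduling exactly those predecessors first.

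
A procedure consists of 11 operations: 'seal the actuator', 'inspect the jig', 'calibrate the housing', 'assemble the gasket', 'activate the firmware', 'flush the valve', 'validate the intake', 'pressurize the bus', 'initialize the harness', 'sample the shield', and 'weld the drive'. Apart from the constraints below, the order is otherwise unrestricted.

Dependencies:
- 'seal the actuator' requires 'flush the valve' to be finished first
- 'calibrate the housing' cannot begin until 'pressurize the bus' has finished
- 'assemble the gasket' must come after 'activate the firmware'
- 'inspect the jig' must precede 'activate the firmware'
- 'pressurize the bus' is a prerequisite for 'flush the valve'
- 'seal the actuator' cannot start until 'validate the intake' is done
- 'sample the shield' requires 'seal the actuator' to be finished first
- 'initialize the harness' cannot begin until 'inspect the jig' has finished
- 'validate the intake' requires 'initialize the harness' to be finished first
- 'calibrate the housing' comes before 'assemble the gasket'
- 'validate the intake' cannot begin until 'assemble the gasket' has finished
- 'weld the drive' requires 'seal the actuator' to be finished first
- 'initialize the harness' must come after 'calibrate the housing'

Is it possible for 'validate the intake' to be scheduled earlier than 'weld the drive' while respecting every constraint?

The constraints force 'validate the intake' before 'weld the drive', so yes — every valid ordering has 'validate the intake' earlier.

Yes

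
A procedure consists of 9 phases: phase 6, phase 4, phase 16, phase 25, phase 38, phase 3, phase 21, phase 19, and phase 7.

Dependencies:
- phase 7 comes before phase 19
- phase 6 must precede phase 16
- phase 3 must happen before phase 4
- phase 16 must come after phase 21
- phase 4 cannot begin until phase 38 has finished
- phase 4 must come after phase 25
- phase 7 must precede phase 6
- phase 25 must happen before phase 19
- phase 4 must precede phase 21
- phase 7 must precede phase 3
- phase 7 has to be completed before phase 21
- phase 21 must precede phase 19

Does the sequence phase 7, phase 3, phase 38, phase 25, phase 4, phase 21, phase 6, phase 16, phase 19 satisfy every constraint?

Checking each listed constraint against this order: for instance, phase 7 is in position 1 and phase 19 in position 9, so that constraint holds — and the remaining constraints check out the same way.

Yes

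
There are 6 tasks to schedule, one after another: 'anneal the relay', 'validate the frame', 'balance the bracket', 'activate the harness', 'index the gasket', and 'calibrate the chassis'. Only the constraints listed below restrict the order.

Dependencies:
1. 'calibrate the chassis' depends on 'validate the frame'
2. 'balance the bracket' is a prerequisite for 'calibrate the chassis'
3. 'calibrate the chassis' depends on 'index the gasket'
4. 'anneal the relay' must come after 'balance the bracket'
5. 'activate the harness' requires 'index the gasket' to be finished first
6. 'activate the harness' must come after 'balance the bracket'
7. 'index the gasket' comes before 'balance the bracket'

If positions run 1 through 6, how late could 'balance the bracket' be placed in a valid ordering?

The tasks that are forced after 'balance the bracket', directly or by a chain of constraints, are 'anneal the relay', 'activate the harness', 'calibrate the chassis'. That's 3 tasks.
With 3 mandatory successors out of 6 tasks total, the latest slot for 'balance the bracket' is 6−3 = 3, and it's reachable by doing all non-successors before 'balance the bracket'.

3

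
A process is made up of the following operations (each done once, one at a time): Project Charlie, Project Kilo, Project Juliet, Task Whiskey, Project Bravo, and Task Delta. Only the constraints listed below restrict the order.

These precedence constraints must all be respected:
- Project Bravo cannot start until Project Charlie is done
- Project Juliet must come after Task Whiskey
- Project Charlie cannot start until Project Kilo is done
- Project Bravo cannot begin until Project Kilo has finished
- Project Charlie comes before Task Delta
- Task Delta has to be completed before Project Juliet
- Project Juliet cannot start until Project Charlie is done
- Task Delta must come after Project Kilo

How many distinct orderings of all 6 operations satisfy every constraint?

14

The operations with no prerequisites are Project Kilo, Task Whiskey; any of them can be placed first.
Systematically extending each partial ordering one operation at a time and counting, there are 14 complete orderings.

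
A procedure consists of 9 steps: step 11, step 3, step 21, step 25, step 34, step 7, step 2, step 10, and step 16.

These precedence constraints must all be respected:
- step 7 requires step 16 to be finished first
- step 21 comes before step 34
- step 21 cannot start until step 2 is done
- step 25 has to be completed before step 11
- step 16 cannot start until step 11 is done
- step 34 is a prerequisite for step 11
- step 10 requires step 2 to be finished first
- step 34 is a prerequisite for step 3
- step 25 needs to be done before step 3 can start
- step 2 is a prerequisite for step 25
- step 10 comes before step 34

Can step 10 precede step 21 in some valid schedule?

No chain of constraints runs from step 21 to step 10, so step 21 is not required to come first.
So a valid ordering placing step 10 earlier than step 21 exists.

Yes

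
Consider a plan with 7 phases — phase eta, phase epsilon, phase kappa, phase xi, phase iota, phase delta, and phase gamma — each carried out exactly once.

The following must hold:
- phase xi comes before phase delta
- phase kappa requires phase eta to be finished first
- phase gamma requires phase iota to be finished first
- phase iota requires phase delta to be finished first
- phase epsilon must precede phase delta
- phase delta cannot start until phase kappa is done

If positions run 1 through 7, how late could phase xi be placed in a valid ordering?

Following every chain forward from phase xi, the phases that must come later are phase iota, phase delta, phase gamma — 3 of them.
With 3 mandatory successors out of 7 phases total, the latest slot for phase xi is 7−3 = 4, and it's reachable by doing all non-successors before phase xi.

4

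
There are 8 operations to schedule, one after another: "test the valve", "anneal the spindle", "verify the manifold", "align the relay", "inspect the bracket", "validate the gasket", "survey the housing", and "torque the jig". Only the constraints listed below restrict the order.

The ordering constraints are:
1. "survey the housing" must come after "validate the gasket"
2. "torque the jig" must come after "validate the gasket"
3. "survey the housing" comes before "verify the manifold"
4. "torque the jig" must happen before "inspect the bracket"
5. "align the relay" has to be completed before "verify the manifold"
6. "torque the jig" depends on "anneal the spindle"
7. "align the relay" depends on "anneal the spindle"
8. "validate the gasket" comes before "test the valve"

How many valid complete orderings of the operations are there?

332

2 operations have no prerequisites ("anneal the spindle", "validate the gasket"), so any of them could come first.
Systematically extending each partial ordering one operation at a time and counting, there are 332 complete orderings.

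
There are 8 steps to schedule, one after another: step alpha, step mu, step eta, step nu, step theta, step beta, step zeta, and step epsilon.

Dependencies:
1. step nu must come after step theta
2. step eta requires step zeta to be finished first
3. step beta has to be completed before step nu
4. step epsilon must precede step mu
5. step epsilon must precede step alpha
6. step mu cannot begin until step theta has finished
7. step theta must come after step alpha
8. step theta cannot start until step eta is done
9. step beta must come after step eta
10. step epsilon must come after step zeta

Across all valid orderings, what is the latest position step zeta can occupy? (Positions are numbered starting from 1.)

Following every chain forward from step zeta, the steps that must come later are step alpha, step mu, step eta, step nu, step theta, step beta, step epsilon — 7 of them.
So at least 7 steps follow step zeta, putting step zeta no later than position 1. That position is achievable by scheduling everything else first.

1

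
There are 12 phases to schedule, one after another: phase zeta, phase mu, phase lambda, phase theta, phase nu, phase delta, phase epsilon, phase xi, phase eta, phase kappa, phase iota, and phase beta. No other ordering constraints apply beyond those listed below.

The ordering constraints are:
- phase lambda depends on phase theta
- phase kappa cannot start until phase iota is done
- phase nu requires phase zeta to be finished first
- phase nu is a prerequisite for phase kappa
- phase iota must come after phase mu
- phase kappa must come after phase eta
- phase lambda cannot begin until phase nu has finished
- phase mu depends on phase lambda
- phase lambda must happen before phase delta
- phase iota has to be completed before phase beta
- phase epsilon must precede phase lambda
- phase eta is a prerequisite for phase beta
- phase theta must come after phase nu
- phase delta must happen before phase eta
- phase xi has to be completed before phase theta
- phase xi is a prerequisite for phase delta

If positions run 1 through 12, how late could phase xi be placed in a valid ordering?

The phases that are forced after phase xi, directly or by a chain of constraints, are phase mu, phase lambda, phase theta, phase delta, phase eta, phase kappa, phase iota, phase beta. That's 8 phases.
So at least 8 phases follow phase xi, putting phase xi no later than position 4. That position is achievable by scheduling everything else first.

4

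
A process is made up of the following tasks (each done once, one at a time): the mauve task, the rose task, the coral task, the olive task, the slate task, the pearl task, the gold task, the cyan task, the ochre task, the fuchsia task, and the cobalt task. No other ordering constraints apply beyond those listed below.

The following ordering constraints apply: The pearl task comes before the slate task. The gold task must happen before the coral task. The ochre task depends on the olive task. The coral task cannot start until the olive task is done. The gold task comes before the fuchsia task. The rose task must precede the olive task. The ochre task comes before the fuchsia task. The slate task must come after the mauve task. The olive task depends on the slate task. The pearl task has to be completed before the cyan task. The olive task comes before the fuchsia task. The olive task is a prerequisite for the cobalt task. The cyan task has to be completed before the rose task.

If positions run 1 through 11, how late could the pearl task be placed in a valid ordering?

3

Every task that must follow the pearl task has to come after it. Tracing all chains starting from the pearl task, those tasks are: the rose task, the coral task, the olive task, the slate task, the cyan task, the ochre task, the fuchsia task, the cobalt task — 8 in total.
With 8 mandatory successors out of 11 tasks total, the latest slot for the pearl task is 11−8 = 3, and it's reachable by doing all non-successors before the pearl task.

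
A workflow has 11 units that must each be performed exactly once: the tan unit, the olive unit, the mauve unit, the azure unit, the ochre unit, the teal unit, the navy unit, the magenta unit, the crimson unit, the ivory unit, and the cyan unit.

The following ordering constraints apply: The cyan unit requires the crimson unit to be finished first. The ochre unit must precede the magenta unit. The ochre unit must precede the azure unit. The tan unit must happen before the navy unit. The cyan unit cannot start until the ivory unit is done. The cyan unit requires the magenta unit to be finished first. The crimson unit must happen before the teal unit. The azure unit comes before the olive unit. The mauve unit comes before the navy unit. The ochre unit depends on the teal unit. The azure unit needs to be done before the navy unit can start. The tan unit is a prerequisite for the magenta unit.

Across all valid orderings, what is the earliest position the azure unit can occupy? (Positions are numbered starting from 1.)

Every unit that must precede the azure unit has to come before it. Tracing all chains that end at the azure unit, those units are: the ochre unit, the teal unit, the crimson unit — 3 in total.
So at minimum 3 units come before the azure unit, putting the azure unit no earlier than position 4. That position is achievable by scheduling exactly those predecessors first.

4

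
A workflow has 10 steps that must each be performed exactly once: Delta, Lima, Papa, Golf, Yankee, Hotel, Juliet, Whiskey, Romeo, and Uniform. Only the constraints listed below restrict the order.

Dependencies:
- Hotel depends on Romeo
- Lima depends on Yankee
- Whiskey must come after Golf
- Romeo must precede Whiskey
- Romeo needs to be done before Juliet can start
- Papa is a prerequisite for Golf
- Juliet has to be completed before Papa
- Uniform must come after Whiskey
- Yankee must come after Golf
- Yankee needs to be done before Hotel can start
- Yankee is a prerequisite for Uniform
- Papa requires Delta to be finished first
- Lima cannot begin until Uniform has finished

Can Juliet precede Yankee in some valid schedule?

The constraints force Juliet before Yankee, so yes — every valid ordering has Juliet earlier.

Yes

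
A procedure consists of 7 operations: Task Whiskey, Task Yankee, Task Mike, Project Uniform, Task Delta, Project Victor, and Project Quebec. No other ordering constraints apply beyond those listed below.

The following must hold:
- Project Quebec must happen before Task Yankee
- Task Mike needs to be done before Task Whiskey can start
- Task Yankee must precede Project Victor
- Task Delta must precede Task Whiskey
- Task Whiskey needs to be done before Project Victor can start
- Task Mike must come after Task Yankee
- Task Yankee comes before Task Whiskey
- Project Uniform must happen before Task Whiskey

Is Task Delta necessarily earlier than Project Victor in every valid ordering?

Chaining the stated constraints: Task Delta → Task Whiskey → Project Victor.
Hence Task Delta necessarily comes before Project Victor.

Yes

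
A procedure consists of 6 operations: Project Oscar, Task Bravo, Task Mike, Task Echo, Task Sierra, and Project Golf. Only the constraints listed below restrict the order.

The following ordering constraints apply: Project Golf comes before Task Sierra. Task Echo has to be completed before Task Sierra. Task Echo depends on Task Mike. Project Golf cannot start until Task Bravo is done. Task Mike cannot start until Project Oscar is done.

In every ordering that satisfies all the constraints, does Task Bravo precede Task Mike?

Nothing in the constraints links Task Bravo and Task Mike; they are unordered relative to each other.
So Task Bravo can come before Task Mike or after — it is not forced.

No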